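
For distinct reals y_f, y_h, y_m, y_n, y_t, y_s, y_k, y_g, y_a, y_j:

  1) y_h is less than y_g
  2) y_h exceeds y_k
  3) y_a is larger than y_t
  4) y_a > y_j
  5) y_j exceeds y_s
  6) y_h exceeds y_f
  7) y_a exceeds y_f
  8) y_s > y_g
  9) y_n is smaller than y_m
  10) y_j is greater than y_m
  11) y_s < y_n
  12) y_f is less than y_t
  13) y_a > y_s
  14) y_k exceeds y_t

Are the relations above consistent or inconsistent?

The single ordering y_f < y_t < y_k < y_h < y_g < y_s < y_n < y_m < y_j < y_a satisfies every listed relation, so no contradiction arises.

consistent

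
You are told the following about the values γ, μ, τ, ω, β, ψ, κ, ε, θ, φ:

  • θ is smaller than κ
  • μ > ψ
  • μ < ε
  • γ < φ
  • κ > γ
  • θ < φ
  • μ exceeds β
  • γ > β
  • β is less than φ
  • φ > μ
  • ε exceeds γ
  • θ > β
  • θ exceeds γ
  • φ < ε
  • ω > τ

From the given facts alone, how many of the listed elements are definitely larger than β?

6

Directly above β: μ, γ, θ, φ.
One step further: κ, ε (6 so far).
No other element is forced above β by the given relations, so the count is 6.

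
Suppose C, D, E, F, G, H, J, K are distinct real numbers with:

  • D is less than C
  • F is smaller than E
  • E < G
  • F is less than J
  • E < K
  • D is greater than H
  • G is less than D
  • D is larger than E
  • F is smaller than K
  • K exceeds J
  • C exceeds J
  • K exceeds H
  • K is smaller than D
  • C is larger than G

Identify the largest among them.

Chaining downward from C: directly below it, J, G, D; then F, H, E, K.
That covers every other element, and nothing is given above C, so C is the largest.

C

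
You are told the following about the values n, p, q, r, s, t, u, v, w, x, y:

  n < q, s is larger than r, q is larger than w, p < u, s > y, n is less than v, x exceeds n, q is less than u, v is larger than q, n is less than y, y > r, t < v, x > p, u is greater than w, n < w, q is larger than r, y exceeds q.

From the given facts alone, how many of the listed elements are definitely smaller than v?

From v the given relations immediately reach n, t, q.
From those, r, w — 5 in total.
Nothing else is reachable below v; 5 in all.

5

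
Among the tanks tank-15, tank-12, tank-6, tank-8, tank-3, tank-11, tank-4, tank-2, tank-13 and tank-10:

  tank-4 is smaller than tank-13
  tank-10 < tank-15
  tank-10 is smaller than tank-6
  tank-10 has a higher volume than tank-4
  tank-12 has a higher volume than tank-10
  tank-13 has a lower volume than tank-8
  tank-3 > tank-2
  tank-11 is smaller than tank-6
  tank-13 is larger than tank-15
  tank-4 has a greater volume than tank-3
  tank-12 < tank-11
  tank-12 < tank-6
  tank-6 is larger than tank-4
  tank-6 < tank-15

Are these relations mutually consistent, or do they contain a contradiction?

Every relation is compatible with tank-2 < tank-3 < tank-4 < tank-10 < tank-12 < tank-11 < tank-6 < tank-15 < tank-13 < tank-8; the set is consistent.

consistent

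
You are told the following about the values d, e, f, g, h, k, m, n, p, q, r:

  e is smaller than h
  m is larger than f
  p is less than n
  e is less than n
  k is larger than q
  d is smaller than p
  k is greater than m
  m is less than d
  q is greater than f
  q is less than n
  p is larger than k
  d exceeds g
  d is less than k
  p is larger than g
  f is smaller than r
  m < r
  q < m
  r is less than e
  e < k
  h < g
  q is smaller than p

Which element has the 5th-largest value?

g

Piecing the relations together gives one ordering: f < q < m < r < e < h < g < d < k < p < n.
Counting 5 from the largest end gives g.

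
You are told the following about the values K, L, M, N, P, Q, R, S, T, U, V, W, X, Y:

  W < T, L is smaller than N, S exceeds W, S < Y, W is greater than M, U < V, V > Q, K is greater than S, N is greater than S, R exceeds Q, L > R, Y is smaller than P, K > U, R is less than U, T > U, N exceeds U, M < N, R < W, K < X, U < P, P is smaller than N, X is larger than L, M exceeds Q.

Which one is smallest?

Q

Chaining upward from Q: directly above it, R, M, V; then W, U, L, N; then S, K, P, X, T; then Y.
That covers every other element, and nothing is given below Q, so Q is the smallest.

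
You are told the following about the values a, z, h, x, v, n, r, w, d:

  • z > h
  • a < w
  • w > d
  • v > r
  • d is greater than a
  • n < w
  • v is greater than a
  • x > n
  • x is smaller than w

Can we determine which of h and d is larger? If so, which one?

undetermined

Following every chain through h: above h we get z.
d is not reached, and no chain runs the other way from d to h.
So the given relations leave the order of h and d undetermined.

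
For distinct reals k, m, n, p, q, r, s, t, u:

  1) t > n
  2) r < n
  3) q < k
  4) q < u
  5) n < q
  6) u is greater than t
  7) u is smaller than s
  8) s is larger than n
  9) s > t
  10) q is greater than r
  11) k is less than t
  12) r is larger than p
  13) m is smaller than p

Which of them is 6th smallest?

Piecing the relations together gives one ordering: m < p < r < n < q < k < t < u < s.
The 6th smallest is k.

k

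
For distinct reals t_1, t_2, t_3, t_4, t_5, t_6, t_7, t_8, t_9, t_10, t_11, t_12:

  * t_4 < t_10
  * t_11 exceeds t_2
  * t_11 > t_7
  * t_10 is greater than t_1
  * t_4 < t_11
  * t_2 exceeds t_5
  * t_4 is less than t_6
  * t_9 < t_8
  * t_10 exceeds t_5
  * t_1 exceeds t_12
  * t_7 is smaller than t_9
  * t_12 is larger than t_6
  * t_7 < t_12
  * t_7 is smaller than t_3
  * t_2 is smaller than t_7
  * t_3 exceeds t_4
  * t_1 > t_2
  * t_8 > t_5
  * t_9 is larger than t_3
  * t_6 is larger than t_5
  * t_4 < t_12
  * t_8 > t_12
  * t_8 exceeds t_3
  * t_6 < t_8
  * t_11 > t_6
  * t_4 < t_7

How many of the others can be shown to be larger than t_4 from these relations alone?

From t_4 the given relations immediately reach t_7, t_6, t_12, t_11, t_3, t_10.
From those, t_1, t_9, t_8 — 9 in total.
Nothing else is reachable above t_4; 9 in all.

9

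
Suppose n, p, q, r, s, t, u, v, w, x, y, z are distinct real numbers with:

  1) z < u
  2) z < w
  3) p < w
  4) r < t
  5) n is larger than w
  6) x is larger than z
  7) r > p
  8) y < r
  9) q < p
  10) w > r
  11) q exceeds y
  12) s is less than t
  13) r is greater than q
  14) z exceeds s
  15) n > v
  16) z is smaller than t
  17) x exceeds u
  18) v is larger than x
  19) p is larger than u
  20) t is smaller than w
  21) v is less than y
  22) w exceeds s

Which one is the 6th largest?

q

The consecutive relations fix a unique order: s < z < u < x < v < y < q < p < r < t < w < n.
Counting 6 from the largest end gives q.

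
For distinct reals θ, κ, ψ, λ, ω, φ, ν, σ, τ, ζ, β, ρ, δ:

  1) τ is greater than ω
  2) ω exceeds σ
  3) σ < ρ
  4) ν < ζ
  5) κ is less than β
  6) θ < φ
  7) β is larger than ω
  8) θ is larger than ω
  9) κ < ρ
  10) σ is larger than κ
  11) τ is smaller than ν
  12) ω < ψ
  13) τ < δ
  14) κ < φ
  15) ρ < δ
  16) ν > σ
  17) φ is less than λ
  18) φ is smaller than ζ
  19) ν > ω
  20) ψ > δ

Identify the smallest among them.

κ

σ is not least since κ < σ; ω is not least since σ < ω; θ is not least since ω < θ; τ is not least since ω < τ; ν is not least since ω < ν; β is not least since κ < β; φ is not least since θ < φ; ρ is not least since κ < ρ; δ is not least since τ < δ; ζ is not least since ν < ζ; λ is not least since φ < λ; ψ is not least since δ < ψ.
Only κ has nothing below it, so κ is the smallest.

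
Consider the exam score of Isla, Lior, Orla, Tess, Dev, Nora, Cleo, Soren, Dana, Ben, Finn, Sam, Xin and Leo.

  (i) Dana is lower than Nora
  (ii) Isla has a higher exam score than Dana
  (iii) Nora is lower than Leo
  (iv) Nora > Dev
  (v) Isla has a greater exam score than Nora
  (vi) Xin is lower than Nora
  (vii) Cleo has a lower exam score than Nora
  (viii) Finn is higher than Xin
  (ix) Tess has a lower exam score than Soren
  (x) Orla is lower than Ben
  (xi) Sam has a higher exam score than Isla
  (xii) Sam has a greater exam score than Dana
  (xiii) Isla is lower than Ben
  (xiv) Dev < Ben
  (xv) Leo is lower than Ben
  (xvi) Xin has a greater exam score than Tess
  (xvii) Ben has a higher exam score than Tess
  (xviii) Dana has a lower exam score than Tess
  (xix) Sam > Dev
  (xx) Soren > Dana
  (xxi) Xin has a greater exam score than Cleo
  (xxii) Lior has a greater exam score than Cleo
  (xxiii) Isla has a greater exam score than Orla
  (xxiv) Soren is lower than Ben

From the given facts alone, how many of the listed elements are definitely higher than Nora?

The elements the relations force above Nora are Leo, Isla, Sam, Ben — no chain reaches any other.
That is 4.

4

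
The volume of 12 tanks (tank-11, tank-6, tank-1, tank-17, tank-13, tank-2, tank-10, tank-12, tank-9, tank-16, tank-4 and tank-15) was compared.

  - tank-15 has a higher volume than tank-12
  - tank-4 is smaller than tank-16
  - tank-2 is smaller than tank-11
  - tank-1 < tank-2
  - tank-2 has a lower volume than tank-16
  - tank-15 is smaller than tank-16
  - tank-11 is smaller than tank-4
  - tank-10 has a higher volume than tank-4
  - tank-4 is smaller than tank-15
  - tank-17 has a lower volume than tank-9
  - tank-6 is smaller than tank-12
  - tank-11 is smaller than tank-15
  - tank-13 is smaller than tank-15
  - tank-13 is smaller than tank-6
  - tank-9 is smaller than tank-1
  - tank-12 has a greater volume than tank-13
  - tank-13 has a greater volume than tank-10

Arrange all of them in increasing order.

Nothing is placed below tank-17, so it is least; from there tank-17 < tank-9; tank-9 < tank-1; tank-1 < tank-2; tank-2 < tank-11; tank-11 < tank-4; tank-4 < tank-10; tank-10 < tank-13; tank-13 < tank-6; tank-6 < tank-12; tank-12 < tank-15; tank-15 < tank-16, each given directly.

tank-17 < tank-9 < tank-1 < tank-2 < tank-11 < tank-4 < tank-10 < tank-13 < tank-6 < tank-12 < tank-15 < tank-16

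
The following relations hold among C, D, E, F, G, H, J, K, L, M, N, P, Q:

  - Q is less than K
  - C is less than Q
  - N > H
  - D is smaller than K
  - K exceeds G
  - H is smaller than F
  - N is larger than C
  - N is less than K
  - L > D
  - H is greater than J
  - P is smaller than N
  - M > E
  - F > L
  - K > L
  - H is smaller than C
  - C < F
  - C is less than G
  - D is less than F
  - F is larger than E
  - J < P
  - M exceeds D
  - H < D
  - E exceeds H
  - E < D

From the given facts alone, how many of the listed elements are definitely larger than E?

5

Directly above E: D, M, F.
One step further: L, K (5 so far).
Nothing else is reachable above E; 5 in all.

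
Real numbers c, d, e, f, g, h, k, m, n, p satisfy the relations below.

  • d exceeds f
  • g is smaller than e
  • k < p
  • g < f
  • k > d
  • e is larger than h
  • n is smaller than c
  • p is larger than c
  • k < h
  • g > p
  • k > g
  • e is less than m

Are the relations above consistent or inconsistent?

inconsistent

We have k < p stated directly, yet also p < g < f < d < k by chaining the others — so p < k. Contradiction.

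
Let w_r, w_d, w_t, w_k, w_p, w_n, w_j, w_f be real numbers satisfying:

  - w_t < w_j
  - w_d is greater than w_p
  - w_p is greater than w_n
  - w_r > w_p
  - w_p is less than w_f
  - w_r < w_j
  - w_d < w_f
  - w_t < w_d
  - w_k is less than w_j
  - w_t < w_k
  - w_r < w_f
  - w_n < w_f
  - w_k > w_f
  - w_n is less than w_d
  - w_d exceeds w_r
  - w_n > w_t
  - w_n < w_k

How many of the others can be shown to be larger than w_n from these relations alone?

6

The elements the relations force above w_n are w_p, w_r, w_d, w_f, w_k, w_j — no chain reaches any other.
That is 6.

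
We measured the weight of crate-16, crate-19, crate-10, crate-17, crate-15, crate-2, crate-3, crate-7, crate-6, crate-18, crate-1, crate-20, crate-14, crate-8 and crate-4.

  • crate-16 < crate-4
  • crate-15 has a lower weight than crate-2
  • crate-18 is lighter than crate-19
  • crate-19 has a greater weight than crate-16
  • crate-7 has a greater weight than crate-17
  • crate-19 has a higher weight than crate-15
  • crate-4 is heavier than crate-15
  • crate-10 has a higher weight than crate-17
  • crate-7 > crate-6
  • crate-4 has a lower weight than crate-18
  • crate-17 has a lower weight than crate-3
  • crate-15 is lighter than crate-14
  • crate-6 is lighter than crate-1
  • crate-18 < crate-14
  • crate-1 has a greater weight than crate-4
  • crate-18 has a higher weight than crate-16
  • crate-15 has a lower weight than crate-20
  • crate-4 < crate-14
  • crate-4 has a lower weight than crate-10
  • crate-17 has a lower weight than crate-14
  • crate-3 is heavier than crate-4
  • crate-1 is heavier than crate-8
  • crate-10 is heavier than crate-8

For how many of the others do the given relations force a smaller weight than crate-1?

Directly below crate-1: crate-8, crate-6, crate-4.
One step further: crate-15, crate-16 (5 so far).
No other element is forced below crate-1 by the given relations, so the count is 5.

5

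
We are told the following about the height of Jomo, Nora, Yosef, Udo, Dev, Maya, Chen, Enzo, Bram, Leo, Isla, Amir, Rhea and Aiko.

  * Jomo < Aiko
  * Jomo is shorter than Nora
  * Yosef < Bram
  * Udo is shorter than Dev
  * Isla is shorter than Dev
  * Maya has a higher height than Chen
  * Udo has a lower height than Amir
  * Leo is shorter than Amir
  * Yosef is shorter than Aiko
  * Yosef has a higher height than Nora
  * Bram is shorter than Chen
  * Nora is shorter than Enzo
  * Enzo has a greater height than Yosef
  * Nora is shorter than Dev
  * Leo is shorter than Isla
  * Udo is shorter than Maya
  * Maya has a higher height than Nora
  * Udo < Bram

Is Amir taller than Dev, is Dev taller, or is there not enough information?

undetermined

Following every chain through Dev: below Dev we get Jomo, Udo, Nora, Leo, Isla.
Amir is not reached, and no chain runs the other way from Amir to Dev.
So the given relations leave the order of Dev and Amir undetermined.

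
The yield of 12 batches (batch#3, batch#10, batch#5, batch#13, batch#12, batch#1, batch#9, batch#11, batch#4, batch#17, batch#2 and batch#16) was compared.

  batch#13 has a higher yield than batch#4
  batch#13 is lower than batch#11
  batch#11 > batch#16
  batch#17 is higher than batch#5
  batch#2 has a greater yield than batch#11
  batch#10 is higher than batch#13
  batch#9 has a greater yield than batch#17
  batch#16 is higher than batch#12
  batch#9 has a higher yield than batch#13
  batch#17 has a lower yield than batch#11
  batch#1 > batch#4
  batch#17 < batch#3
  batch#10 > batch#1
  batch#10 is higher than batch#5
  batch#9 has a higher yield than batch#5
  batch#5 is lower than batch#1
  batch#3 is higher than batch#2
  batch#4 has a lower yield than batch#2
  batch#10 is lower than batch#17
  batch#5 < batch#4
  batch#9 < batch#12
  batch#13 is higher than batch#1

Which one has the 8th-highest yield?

batch#10

Chaining the given pairs: batch#5 < batch#4 < batch#1 < batch#13 < batch#10 < batch#17 < batch#9 < batch#12 < batch#16 < batch#11 < batch#2 < batch#3.
Counting 8 from the largest end gives batch#10.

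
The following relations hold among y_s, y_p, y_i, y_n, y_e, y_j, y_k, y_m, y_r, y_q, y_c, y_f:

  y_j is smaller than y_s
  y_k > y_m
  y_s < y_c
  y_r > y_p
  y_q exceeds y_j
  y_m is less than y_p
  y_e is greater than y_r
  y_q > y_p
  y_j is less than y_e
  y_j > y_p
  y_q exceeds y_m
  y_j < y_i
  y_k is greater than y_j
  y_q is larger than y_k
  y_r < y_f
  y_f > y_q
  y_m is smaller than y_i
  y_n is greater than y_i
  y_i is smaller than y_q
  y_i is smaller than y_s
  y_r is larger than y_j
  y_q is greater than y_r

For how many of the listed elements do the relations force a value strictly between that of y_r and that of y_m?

2

The relations place y_m below y_r. An element lies strictly between them when it is forced above y_m and also forced below y_r.
Above y_m: {y_p, y_j, y_i, y_n, y_k, y_q, y_e, y_f, y_s, y_c}. Below y_r: {y_p, y_j}.
Intersection: {y_p, y_j} — 2.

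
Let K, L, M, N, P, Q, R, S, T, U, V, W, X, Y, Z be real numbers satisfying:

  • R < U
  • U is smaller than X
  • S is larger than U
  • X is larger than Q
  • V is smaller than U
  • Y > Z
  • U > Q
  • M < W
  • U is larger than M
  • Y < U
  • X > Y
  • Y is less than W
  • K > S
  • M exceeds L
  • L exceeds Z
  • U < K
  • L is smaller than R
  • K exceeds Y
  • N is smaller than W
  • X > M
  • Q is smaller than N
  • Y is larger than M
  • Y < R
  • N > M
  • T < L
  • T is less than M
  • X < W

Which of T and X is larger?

T < L and L < M give T < M.
Then M < Y extends the chain to Y.
With Y < R: T < L < M < Y < R.
With R < U: T < L < M < Y < R < U.
Then U < X extends the chain to X.
So T < X; X is the larger of the two.

X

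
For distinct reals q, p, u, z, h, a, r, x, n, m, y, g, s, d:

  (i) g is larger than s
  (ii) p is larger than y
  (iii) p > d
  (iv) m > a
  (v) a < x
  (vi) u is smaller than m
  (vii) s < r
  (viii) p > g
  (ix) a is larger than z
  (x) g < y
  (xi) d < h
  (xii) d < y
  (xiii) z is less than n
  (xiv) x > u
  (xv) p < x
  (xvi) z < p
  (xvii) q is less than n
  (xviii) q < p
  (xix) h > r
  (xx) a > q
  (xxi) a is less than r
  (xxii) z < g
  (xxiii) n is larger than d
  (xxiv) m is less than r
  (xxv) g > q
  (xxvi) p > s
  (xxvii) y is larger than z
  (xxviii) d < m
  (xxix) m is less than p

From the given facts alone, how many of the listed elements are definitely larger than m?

4

From m the given relations immediately reach r, p.
From those, h, x — 4 in total.
No other element is forced above m by the given relations, so the count is 4.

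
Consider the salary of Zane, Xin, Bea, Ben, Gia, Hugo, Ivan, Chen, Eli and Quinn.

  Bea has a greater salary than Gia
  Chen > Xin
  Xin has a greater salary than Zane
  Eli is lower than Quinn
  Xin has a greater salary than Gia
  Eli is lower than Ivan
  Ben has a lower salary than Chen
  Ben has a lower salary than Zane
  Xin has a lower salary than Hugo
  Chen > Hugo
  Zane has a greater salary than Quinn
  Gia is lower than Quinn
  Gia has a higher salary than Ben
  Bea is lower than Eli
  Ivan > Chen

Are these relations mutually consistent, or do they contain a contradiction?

Every relation is compatible with Ben < Gia < Bea < Eli < Quinn < Zane < Xin < Hugo < Chen < Ivan; the set is consistent.

consistent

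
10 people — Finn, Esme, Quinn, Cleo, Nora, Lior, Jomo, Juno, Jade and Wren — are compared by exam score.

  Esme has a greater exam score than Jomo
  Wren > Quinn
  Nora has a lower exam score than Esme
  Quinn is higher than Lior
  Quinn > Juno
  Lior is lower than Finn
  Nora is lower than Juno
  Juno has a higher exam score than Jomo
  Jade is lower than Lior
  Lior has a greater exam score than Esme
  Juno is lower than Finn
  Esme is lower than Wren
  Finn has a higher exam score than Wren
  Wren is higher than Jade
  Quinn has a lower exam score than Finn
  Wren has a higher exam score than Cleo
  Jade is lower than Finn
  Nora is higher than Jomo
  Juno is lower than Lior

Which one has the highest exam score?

Finn

Jomo is not greatest since Jomo < Juno; Nora is not greatest since Nora < Esme; Juno is not greatest since Juno < Lior; Esme is not greatest since Esme < Lior; Jade is not greatest since Jade < Finn; Lior is not greatest since Lior < Quinn; Quinn is not greatest since Quinn < Wren; Cleo is not greatest since Cleo < Wren; Wren is not greatest since Wren < Finn.
Only Finn has nothing above it, so Finn is the highest exam score.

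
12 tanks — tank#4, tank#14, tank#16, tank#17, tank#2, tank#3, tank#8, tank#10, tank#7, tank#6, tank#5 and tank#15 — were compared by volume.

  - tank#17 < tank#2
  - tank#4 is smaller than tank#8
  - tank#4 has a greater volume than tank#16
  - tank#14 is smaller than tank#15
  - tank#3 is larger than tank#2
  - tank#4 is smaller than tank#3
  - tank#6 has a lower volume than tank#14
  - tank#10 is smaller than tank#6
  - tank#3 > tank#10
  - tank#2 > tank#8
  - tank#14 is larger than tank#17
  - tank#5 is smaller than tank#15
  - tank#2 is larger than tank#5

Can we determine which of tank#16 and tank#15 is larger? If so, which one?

undetermined

Following every chain through tank#16: above tank#16 we get tank#4, tank#8, tank#2, tank#3.
tank#15 is not reached, and no chain runs the other way from tank#15 to tank#16.
So the given relations leave the order of tank#16 and tank#15 undetermined.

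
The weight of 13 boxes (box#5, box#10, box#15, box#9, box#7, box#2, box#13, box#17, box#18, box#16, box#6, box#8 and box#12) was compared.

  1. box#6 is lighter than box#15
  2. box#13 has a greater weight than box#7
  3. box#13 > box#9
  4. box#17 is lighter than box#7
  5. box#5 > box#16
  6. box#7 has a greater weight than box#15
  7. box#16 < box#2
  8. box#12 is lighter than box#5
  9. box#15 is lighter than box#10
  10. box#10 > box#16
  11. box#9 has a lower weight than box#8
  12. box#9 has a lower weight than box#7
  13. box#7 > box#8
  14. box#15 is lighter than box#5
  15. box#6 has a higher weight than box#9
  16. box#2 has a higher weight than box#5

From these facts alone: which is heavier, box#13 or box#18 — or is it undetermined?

Following every chain through box#18: nothing is chained to box#18.
box#13 is not reached, and no chain runs the other way from box#13 to box#18.
So the given relations leave the order of box#18 and box#13 undetermined.

undetermined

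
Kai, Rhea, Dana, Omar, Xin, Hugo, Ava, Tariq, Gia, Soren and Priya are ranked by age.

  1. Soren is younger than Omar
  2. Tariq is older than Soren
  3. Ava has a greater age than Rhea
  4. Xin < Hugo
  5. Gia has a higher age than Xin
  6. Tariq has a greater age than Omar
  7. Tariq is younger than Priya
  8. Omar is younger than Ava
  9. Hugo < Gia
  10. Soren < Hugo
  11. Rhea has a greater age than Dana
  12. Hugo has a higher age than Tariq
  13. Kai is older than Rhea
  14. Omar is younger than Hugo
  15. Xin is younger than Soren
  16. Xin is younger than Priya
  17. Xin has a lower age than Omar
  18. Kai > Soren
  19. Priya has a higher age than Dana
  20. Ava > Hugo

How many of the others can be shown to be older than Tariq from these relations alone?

The elements the relations force above Tariq are Hugo, Priya, Ava, Gia — no chain reaches any other.
That is 4.

4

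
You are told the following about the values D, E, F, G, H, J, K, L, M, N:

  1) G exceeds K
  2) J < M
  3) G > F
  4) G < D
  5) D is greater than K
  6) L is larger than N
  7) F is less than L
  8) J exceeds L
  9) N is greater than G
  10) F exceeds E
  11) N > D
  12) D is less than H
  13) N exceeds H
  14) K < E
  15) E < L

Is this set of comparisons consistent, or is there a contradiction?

consistent

Every relation is compatible with K < E < F < G < D < H < N < L < J < M; the set is consistent.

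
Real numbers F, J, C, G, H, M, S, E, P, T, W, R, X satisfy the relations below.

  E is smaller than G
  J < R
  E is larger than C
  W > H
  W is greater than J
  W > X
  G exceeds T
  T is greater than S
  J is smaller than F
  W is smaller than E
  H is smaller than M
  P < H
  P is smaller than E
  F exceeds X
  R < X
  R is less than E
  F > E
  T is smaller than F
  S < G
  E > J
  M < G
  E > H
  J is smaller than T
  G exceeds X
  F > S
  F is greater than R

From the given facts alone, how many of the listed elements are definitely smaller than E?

7

The elements the relations force below E are P, J, R, H, C, X, W — no chain reaches any other.
That is 7.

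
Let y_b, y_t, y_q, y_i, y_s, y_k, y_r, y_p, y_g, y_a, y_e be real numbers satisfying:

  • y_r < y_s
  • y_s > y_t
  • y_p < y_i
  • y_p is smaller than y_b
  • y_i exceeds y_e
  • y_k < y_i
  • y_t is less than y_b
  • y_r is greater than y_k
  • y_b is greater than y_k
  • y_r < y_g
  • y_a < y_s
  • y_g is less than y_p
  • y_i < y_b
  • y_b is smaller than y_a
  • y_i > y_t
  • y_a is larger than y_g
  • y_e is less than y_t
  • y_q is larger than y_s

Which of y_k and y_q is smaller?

The relevant relations are y_k < y_r; y_r < y_g; y_g < y_p; y_p < y_i; y_i < y_b; y_b < y_a; y_a < y_s; y_s < y_q.
Chaining these gives y_k < y_r < y_g < y_p < y_i < y_b < y_a < y_s < y_q.
So y_k < y_q; y_k is the smaller of the two.

y_k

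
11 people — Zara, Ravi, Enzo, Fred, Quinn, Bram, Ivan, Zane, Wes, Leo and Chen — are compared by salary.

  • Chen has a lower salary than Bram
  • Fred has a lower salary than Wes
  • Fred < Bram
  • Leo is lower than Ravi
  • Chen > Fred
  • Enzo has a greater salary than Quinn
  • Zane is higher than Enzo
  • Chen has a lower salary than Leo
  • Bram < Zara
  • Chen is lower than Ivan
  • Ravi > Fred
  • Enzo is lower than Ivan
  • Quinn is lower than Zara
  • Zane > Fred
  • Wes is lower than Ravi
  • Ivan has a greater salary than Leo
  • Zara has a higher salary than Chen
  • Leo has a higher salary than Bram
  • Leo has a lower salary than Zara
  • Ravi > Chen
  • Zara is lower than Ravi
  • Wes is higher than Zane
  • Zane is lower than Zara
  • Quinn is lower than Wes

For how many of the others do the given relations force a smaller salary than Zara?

7

From Zara the given relations immediately reach Quinn, Chen, Bram, Leo, Zane.
From those, Fred, Enzo — 7 in total.
Nothing else is reachable below Zara; 7 in all.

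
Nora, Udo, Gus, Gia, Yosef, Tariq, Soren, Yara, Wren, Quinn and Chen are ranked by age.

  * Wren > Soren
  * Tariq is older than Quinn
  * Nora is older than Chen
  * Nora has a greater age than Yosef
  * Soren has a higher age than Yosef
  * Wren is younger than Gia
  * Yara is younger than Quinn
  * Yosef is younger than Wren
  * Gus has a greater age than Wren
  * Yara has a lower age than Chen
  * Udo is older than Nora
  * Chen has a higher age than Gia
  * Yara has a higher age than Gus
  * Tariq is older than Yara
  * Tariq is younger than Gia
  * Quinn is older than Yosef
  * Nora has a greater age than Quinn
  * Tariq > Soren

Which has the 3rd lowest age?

Wren

Chaining the given pairs: Yosef < Soren < Wren < Gus < Yara < Quinn < Tariq < Gia < Chen < Nora < Udo.
The 3rd smallest is Wren.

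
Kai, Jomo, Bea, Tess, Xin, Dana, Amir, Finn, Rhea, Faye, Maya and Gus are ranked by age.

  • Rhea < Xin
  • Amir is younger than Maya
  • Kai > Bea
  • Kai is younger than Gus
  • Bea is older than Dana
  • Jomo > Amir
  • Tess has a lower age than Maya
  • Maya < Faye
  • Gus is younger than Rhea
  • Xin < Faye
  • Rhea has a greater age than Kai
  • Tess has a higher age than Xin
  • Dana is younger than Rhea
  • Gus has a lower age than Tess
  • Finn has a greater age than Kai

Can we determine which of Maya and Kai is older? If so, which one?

The relevant relations are Kai < Gus; Gus < Rhea; Rhea < Xin; Xin < Tess; Tess < Maya.
Together: Kai < Gus < Rhea < Xin < Tess < Maya.
So Maya is older.

Maya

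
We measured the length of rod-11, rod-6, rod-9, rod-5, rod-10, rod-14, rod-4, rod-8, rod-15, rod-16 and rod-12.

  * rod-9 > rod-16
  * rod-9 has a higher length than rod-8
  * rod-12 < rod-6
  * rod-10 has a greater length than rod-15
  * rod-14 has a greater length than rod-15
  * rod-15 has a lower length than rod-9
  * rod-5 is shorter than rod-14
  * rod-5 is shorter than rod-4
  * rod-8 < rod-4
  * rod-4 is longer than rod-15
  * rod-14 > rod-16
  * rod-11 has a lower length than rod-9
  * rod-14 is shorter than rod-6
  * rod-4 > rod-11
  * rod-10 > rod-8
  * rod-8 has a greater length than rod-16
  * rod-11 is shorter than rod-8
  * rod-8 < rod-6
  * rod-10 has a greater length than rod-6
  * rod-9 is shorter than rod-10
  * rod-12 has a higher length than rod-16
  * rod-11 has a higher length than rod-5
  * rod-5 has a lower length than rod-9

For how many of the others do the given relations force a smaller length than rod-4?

5

From rod-4 the given relations immediately reach rod-15, rod-5, rod-11, rod-8.
From those, rod-16 — 5 in total.
No other element is forced below rod-4 by the given relations, so the count is 5.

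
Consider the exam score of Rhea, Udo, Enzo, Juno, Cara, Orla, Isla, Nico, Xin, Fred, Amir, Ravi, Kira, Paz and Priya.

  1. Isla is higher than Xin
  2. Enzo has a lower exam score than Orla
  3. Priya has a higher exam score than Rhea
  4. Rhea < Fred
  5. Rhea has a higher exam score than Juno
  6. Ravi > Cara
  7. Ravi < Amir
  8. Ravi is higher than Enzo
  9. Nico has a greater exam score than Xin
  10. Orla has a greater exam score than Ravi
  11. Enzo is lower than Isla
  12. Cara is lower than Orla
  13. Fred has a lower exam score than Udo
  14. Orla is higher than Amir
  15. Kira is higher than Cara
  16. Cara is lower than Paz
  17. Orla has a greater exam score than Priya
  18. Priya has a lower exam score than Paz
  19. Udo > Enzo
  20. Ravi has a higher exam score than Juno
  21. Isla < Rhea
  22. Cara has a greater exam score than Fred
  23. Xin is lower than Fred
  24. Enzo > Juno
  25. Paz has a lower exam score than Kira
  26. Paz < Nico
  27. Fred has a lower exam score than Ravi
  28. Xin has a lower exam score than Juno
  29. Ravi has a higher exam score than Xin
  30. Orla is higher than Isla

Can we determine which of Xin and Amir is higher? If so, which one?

Link the given pairs in sequence: Xin < Juno; Juno < Enzo; Enzo < Isla; Isla < Rhea; Rhea < Fred; Fred < Cara; Cara < Ravi; Ravi < Amir.
Chaining these gives Xin < Juno < Enzo < Isla < Rhea < Fred < Cara < Ravi < Amir.
So Amir is higher.

Amir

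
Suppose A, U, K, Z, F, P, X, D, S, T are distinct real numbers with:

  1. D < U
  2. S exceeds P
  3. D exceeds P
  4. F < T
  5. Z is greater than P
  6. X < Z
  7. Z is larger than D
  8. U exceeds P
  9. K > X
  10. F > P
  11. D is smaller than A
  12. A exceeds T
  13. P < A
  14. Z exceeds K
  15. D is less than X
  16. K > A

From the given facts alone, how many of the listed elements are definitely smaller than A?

4

Directly below A: P, D, T.
One step further: F (4 so far).
No other element is forced below A by the given relations, so the count is 4.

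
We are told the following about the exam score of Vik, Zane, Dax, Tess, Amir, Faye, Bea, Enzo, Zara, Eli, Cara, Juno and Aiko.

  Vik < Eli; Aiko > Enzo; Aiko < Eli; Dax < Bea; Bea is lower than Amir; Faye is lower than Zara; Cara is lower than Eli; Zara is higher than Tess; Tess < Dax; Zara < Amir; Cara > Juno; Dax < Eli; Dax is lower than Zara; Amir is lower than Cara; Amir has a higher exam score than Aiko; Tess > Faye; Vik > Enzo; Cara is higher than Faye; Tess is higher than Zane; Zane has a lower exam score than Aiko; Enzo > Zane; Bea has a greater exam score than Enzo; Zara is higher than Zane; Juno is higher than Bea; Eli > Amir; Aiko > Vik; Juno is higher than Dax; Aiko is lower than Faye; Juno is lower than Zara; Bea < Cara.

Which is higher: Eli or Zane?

The relevant relations are Zane < Enzo; Enzo < Vik; Vik < Aiko; Aiko < Faye; Faye < Tess; Tess < Dax; Dax < Bea; Bea < Juno; Juno < Zara; Zara < Amir; Amir < Cara; Cara < Eli.
Chaining these gives Zane < Enzo < Vik < Aiko < Faye < Tess < Dax < Bea < Juno < Zara < Amir < Cara < Eli.
So Zane < Eli; Eli is the higher of the two.

Eli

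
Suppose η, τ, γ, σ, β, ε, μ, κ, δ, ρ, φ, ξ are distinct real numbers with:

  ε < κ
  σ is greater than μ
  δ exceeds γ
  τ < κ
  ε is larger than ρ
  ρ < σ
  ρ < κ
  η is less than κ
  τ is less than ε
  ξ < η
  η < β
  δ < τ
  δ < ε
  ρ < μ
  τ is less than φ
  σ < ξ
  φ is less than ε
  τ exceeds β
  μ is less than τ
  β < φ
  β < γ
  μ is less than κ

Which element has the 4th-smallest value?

Chaining the given pairs: ρ < μ < σ < ξ < η < β < γ < δ < τ < φ < ε < κ.
Counting 4 from the smallest end gives ξ.

ξ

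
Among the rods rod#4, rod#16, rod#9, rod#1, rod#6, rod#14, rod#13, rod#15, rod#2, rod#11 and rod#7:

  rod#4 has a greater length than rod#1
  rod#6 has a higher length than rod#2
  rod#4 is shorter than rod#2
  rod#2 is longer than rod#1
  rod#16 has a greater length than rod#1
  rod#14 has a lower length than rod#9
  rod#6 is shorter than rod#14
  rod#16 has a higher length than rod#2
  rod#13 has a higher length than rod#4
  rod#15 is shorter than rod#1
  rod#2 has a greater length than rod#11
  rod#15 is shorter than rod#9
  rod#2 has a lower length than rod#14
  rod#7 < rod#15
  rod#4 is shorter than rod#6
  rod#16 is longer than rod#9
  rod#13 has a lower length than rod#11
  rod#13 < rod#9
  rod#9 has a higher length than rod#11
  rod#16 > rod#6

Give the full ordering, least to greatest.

rod#7 < rod#15 < rod#1 < rod#4 < rod#13 < rod#11 < rod#2 < rod#6 < rod#14 < rod#9 < rod#16

The consecutive links are each given: rod#7 < rod#15; rod#15 < rod#1; rod#1 < rod#4; rod#4 < rod#13; rod#13 < rod#11; rod#11 < rod#2; rod#2 < rod#6; rod#6 < rod#14; rod#14 < rod#9; rod#9 < rod#16.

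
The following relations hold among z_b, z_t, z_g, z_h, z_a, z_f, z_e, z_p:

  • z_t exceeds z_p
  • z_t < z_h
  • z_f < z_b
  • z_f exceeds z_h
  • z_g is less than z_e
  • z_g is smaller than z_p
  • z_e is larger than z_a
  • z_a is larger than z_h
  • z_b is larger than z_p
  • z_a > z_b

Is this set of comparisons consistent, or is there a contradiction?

Every relation is compatible with z_g < z_p < z_t < z_h < z_f < z_b < z_a < z_e; the set is consistent.

consistent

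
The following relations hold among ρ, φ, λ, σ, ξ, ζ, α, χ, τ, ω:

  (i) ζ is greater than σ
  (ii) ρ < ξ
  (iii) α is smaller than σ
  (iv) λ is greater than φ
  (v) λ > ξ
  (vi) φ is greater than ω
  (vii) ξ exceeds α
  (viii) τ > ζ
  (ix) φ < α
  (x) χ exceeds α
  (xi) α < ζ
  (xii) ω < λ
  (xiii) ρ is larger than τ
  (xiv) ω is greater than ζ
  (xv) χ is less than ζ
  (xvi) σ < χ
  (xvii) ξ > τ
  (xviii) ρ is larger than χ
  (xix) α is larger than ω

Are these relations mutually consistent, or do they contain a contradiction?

inconsistent

Chaining the given relations yields ω < φ < α < σ < χ < ζ, so ω < ζ. But one relation states ζ < ω. These cannot both hold.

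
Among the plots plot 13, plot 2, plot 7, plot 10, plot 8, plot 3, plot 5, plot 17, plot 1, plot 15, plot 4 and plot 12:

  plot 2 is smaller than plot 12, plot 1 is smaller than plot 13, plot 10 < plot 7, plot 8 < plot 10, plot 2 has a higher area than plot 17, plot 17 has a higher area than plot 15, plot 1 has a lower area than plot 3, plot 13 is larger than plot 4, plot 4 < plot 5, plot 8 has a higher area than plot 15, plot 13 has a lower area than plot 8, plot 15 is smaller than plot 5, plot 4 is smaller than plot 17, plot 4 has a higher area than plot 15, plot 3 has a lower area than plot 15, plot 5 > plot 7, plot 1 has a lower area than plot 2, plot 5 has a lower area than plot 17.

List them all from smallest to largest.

plot 1 < plot 3 < plot 15 < plot 4 < plot 13 < plot 8 < plot 10 < plot 7 < plot 5 < plot 17 < plot 2 < plot 12

The consecutive links are each given: plot 1 < plot 3; plot 3 < plot 15; plot 15 < plot 4; plot 4 < plot 13; plot 13 < plot 8; plot 8 < plot 10; plot 10 < plot 7; plot 7 < plot 5; plot 5 < plot 17; plot 17 < plot 2; plot 2 < plot 12.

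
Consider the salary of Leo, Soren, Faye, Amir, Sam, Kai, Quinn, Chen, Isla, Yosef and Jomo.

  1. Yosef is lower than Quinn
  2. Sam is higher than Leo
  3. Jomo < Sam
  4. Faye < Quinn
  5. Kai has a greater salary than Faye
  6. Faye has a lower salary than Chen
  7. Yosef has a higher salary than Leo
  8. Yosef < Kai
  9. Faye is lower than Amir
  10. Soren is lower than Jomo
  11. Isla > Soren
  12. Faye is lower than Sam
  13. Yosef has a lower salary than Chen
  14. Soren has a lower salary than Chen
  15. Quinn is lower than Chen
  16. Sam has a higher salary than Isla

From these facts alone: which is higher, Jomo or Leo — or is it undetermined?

undetermined

Following every chain through Leo: above Leo we get Yosef, Quinn, Chen, Sam, Kai.
Jomo is not reached, and no chain runs the other way from Jomo to Leo.
So the given relations leave the order of Leo and Jomo undetermined.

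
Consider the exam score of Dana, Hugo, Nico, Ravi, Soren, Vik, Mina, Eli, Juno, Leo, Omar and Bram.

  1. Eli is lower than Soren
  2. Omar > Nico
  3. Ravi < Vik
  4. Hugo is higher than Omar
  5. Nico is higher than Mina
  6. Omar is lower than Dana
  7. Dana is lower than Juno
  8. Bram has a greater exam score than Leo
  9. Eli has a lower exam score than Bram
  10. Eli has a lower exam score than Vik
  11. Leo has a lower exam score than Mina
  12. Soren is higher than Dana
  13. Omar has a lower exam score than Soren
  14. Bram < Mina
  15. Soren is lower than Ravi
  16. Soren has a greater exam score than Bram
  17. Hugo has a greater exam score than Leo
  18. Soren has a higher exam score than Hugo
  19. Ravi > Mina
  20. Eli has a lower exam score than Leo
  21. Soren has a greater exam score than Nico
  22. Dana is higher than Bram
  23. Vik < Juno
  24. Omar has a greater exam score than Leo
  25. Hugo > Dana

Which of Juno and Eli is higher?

Juno

Eli < Leo < Bram < Mina < Nico < Omar < Hugo < Soren < Ravi < Vik < Juno, by transitivity through Leo, Bram, Mina, Nico, Omar, Hugo, Soren, Ravi, Vik.
So Eli < Juno; Juno is the higher of the two.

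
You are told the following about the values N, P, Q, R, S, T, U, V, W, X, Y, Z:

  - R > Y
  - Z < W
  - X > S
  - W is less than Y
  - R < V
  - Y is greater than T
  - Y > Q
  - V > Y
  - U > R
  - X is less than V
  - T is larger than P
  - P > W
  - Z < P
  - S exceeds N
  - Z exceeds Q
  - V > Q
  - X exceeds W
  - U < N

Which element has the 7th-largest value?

Y

Chaining the given pairs: Q < Z < W < P < T < Y < R < U < N < S < X < V.
Counting 7 from the largest end gives Y.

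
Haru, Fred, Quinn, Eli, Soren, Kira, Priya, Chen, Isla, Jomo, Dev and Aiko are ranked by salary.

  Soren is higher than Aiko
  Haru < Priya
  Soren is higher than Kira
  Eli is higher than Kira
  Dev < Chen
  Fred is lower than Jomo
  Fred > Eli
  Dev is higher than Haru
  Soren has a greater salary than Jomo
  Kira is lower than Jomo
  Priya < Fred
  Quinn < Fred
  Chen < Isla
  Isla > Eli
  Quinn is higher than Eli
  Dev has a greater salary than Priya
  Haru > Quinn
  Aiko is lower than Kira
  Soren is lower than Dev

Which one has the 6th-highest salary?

Piecing the relations together gives one ordering: Aiko < Kira < Eli < Quinn < Haru < Priya < Fred < Jomo < Soren < Dev < Chen < Isla.
Counting 6 from the largest end gives Fred.

Fred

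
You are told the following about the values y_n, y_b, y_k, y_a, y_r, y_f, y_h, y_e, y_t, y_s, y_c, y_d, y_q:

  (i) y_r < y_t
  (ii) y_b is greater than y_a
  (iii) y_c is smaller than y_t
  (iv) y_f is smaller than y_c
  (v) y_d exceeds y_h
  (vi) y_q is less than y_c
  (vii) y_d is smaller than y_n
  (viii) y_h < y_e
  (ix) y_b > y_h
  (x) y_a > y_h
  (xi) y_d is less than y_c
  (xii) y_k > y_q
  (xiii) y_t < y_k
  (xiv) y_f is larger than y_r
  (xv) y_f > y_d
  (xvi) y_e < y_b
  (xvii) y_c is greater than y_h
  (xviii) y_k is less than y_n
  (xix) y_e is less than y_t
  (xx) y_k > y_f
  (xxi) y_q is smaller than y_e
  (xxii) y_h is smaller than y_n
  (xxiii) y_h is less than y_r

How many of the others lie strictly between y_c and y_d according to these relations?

The relations place y_d below y_c. An element lies strictly between them when it is forced above y_d and also forced below y_c.
Above y_d: {y_f, y_t, y_k, y_n}. Below y_c: {y_h, y_q, y_r, y_f}.
Intersection: {y_f} — 1.

1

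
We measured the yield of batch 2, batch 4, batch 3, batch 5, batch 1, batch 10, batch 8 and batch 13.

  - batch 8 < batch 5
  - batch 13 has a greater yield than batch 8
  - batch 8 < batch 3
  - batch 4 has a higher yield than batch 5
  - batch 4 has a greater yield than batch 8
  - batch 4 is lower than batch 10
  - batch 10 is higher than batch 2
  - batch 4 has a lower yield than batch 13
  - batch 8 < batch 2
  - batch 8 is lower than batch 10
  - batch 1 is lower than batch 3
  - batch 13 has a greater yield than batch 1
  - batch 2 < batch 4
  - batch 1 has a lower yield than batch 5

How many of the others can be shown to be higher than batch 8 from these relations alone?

6

Directly above batch 8: batch 5, batch 2, batch 4, batch 13, batch 3, batch 10.
No other element is forced above batch 8 by the given relations, so the count is 6.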